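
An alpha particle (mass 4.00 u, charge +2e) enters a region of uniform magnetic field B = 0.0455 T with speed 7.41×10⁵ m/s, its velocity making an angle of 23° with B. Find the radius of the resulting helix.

v⊥ = v sinθ = 7.41×10⁵·sin23° ≈ 2.895×10⁵ m/s.
r = m v⊥/(|q|B) = (6.644×10⁻²⁷)(2.895×10⁵)/((3.204×10⁻¹⁹)(0.0455)) ≈ 0.132 m.

r ≈ 0.132 m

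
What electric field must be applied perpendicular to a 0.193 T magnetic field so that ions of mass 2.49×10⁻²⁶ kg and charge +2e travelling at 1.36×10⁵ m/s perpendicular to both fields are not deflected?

E = 2.62×10⁴ V/m

For straight-line motion qE = qvB, so E = vB.
E = 1.36×10⁵ × 0.193 = 2.62×10⁴ V/m.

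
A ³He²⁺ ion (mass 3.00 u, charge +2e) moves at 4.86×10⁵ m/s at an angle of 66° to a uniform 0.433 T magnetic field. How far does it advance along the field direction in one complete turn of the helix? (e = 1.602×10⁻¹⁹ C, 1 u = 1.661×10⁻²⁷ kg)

v∥ = v cosθ = 4.86×10⁵·cos66° ≈ 1.977×10⁵ m/s.
T = 2πm/(|q|B) = 2π(4.983×10⁻²⁷)/((3.204×10⁻¹⁹)(0.433)) ≈ 2.257×10⁻⁷ s.
pitch = v∥ T = (1.977×10⁵)(2.257×10⁻⁷) ≈ 0.0446 m.

p ≈ 0.0446 m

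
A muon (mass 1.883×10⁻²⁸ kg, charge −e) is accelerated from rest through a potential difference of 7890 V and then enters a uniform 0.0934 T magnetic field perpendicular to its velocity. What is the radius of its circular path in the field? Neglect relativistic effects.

r ≈ 0.0461 m

Acceleration: |q|V = ½mv² ⇒ v = √(2|q|V/m) = √(2·1.602×10⁻¹⁹·7890/1.883×10⁻²⁸) ≈ 3.664×10⁶ m/s.
In the field: r = mv/(|q|B) = (1.883×10⁻²⁸)(3.664×10⁶)/((1.602×10⁻¹⁹)(0.0934)) ≈ 0.0461 m.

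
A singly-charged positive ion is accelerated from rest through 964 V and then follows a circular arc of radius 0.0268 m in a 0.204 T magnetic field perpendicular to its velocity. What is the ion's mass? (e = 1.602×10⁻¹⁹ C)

m ≈ 2.48×10⁻²⁷ kg

Combine |q|V = ½mv² and r = mv/(|q|B): eliminate v to get m = qB²r²/(2V).
m = (1.602×10⁻¹⁹)(0.204)²(0.0268)²/(2·964) ≈ 2.48×10⁻²⁷ kg.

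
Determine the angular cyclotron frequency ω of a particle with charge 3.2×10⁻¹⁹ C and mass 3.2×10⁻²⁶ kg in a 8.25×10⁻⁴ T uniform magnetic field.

ω ≈ 8250 rad/s

ω = |q|B/m.
ω = (3.2×10⁻¹⁹)(8.25×10⁻⁴)/3.2×10⁻²⁶ ≈ 8250 rad/s.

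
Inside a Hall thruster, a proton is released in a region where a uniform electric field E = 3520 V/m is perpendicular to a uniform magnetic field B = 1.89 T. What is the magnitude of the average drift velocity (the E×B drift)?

v_d ≈ 1860 m/s

The steady drift has the magnetic force balancing the electric force, so v_d = E/B.
v_d = 3520/1.89 = 1860 m/s.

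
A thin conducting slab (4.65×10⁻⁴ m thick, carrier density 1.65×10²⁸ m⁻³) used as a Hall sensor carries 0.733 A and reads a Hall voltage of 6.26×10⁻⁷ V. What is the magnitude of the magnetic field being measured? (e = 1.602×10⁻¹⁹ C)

B ≈ 1.05 T

From V_H = IB/(n e t), B = V_H n e t / I.
B = (6.26×10⁻⁷)(1.65×10²⁸)(1.602×10⁻¹⁹)(4.65×10⁻⁴)/0.733 ≈ 1.05 T.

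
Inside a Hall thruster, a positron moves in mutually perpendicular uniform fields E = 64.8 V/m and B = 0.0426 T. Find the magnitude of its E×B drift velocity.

v_d ≈ 1520 m/s

The steady drift has the magnetic force balancing the electric force, so v_d = E/B.
v_d = 64.8/0.0426 = 1520 m/s.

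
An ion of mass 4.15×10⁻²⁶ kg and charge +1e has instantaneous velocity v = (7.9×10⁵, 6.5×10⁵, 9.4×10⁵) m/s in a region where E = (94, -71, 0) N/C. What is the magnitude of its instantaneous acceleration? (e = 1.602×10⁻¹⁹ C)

Only an electric field acts, so F = qE = (1.602×10⁻¹⁹ C)·(94.0, -71.0, 0) = (1.51×10⁻¹⁷, -1.14×10⁻¹⁷, 0) N.
|a| = |F|/m = 1.887×10⁻¹⁷/4.15×10⁻²⁶ ≈ 4.55×10⁸ m/s².

|a| ≈ 4.55×10⁸ m/s²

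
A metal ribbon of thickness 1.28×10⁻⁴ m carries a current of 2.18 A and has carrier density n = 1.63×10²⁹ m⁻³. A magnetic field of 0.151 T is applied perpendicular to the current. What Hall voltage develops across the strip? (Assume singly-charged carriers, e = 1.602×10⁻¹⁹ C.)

V_H ≈ 9.85×10⁻⁸ V

V_H = IB/(n e t).
V_H = (2.18)(0.151)/((1.63×10²⁹)(1.602×10⁻¹⁹)(1.28×10⁻⁴)) ≈ 9.85×10⁻⁸ V.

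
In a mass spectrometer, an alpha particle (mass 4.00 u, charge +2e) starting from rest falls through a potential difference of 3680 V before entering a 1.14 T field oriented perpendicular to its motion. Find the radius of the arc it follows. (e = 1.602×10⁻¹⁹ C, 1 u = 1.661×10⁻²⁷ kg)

Acceleration: |q|V = ½mv² ⇒ v = √(2|q|V/m) = √(2·3.204×10⁻¹⁹·3680/6.644×10⁻²⁷) ≈ 5.958×10⁵ m/s.
In the field: r = mv/(|q|B) = (6.644×10⁻²⁷)(5.958×10⁵)/((3.204×10⁻¹⁹)(1.14)) ≈ 0.0108 m.

r ≈ 0.0108 m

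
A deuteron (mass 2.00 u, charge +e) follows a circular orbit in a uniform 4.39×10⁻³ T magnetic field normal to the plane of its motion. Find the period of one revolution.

T ≈ 2.97×10⁻⁵ s

The cyclotron period depends only on m, q, B: T = 2πm/(|q|B).
T = 2π(3.322×10⁻²⁷)/((1.602×10⁻¹⁹)(4.39×10⁻³)) ≈ 2.97×10⁻⁵ s.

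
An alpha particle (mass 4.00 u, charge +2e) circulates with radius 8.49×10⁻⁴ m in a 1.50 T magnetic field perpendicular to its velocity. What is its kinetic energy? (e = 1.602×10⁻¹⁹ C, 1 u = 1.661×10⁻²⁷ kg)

v = |q|Br/m, then KE = ½mv² = (qBr)²/(2m).
v = (3.204×10⁻¹⁹)(1.50)(8.49×10⁻⁴)/6.644×10⁻²⁷ ≈ 6.141×10⁴ m/s.
KE = ½(6.644×10⁻²⁷)(6.141×10⁴)² ≈ 1.25×10⁻¹⁷ J = 78.2 eV.

KE ≈ 78.2 eV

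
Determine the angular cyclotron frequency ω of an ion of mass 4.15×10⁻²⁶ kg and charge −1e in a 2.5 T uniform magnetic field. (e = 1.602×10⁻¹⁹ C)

ω ≈ 9.7×10⁶ rad/s

ω = |q|B/m.
ω = (1.602×10⁻¹⁹)(2.5)/4.15×10⁻²⁶ ≈ 9.7×10⁶ rad/s.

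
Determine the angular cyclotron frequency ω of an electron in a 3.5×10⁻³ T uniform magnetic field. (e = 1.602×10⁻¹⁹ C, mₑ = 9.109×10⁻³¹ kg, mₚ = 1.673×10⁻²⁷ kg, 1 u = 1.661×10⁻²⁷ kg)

ω ≈ 6.2×10⁸ rad/s

ω = |q|B/m.
ω = (1.602×10⁻¹⁹)(3.5×10⁻³)/9.109×10⁻³¹ ≈ 6.2×10⁸ rad/s.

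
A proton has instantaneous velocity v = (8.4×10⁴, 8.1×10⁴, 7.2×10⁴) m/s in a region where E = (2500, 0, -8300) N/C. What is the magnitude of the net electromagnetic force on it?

|F| ≈ 1.39×10⁻¹⁵ N

Only an electric field acts, so F = qE = (1.602×10⁻¹⁹ C)·(2500, 0, -8300) = (4.00×10⁻¹⁶, 0, -1.33×10⁻¹⁵) N.
|F| = 1.39×10⁻¹⁵ N.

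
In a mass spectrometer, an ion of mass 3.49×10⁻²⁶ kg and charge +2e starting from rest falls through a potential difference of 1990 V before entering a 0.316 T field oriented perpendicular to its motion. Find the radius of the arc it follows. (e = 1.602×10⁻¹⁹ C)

r ≈ 0.0659 m

Acceleration: |q|V = ½mv² ⇒ v = √(2|q|V/m) = √(2·3.204×10⁻¹⁹·1990/3.49×10⁻²⁶) ≈ 1.912×10⁵ m/s.
In the field: r = mv/(|q|B) = (3.49×10⁻²⁶)(1.912×10⁵)/((3.204×10⁻¹⁹)(0.316)) ≈ 0.0659 m.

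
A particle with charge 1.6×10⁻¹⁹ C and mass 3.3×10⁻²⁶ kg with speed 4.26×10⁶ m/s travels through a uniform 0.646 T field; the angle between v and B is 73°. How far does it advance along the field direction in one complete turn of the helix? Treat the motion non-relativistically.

v∥ = v cosθ = 4.26×10⁶·cos73° ≈ 1.246×10⁶ m/s.
T = 2πm/(|q|B) = 2π(3.3×10⁻²⁶)/((1.6×10⁻¹⁹)(0.646)) ≈ 2.006×10⁻⁶ s.
pitch = v∥ T = (1.246×10⁶)(2.006×10⁻⁶) ≈ 2.50 m.

p ≈ 2.50 m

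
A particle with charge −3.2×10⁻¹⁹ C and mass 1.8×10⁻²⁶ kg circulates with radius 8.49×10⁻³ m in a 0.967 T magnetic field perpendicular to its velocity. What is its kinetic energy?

v = |q|Br/m, then KE = ½mv² = (qBr)²/(2m).
v = (3.2×10⁻¹⁹)(0.967)(8.49×10⁻³)/1.8×10⁻²⁶ ≈ 1.460×10⁵ m/s.
KE = ½(1.8×10⁻²⁶)(1.460×10⁵)² ≈ 1.92×10⁻¹⁶ J.

KE ≈ 1.92×10⁻¹⁶ J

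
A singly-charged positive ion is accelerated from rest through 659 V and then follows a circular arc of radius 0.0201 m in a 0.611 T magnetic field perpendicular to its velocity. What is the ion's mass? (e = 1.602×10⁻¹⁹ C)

Combine |q|V = ½mv² and r = mv/(|q|B): eliminate v to get m = qB²r²/(2V).
m = (1.602×10⁻¹⁹)(0.611)²(0.0201)²/(2·659) ≈ 1.83×10⁻²⁶ kg.

m ≈ 1.83×10⁻²⁶ kg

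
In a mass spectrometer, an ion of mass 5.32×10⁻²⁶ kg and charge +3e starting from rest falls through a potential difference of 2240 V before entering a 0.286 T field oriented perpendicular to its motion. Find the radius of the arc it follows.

Acceleration: |q|V = ½mv² ⇒ v = √(2|q|V/m) = √(2·4.806×10⁻¹⁹·2240/5.32×10⁻²⁶) ≈ 2.012×10⁵ m/s.
In the field: r = mv/(|q|B) = (5.32×10⁻²⁶)(2.012×10⁵)/((4.806×10⁻¹⁹)(0.286)) ≈ 0.0779 m.

r ≈ 0.0779 m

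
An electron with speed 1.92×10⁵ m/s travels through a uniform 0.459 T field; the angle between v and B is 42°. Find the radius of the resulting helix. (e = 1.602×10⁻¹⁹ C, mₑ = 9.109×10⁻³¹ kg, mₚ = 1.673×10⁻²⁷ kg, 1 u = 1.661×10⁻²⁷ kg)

v⊥ = v sinθ = 1.92×10⁵·sin42° ≈ 1.285×10⁵ m/s.
r = m v⊥/(|q|B) = (9.109×10⁻³¹)(1.285×10⁵)/((1.602×10⁻¹⁹)(0.459)) ≈ 1.59×10⁻⁶ m.

r ≈ 1.59×10⁻⁶ m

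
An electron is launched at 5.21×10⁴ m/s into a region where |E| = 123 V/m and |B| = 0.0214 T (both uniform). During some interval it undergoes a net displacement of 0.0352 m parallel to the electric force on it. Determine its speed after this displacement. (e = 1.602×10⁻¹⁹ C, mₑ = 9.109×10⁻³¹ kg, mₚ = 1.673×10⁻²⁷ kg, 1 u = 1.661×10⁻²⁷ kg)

v_f ≈ 1.24×10⁶ m/s

B does no work; ΔKE = |q|E d.
½mv_f² = ½mv₀² + |q|Ed = ½(9.109×10⁻³¹)(5.21×10⁴)² + (1.602×10⁻¹⁹)(123)(0.0352) ≈ 1.236×10⁻²¹ J + 6.936×10⁻¹⁹ J ≈ 6.948×10⁻¹⁹ J.
v_f = √(2·6.948×10⁻¹⁹/9.109×10⁻³¹) ≈ 1.24×10⁶ m/s.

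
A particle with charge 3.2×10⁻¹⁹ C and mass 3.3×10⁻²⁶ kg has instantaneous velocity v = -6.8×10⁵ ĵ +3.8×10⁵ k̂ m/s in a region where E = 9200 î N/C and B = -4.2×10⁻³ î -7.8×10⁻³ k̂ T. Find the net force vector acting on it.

v×B = (5300, -1600, -2860) N/C.
E + v×B = (1.45×10⁴, -1600, -2860) N/C.
F = q(E + v×B) = (3.2×10⁻¹⁹ C)·(1.45×10⁴, -1600, -2860) = (4.64×10⁻¹⁵, -5.11×10⁻¹⁶, -9.14×10⁻¹⁶) N.

F ≈ (4.64×10⁻¹⁵, -5.11×10⁻¹⁶, -9.14×10⁻¹⁶) N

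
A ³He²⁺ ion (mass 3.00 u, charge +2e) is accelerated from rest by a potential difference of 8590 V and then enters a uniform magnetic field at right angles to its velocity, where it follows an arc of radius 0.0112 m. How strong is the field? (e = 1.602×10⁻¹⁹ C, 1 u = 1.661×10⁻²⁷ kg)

v = √(2|q|V/m) = √(2·3.204×10⁻¹⁹·8590/4.983×10⁻²⁷) ≈ 1.051×10⁶ m/s.
B = mv/(|q|r) = (4.983×10⁻²⁷)(1.051×10⁶)/((3.204×10⁻¹⁹)(0.0112)) ≈ 1.46 T.

B ≈ 1.46 T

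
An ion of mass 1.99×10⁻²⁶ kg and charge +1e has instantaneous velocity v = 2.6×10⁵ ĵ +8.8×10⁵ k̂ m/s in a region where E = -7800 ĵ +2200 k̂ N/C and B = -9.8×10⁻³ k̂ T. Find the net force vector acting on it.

v×B = (-2550, 0, 0) N/C.
E + v×B = (-2550, -7800, 2200) N/C.
F = q(E + v×B) = (1.602×10⁻¹⁹ C)·(-2550, -7800, 2200) = (-4.08×10⁻¹⁶, -1.25×10⁻¹⁵, 3.52×10⁻¹⁶) N.

F ≈ (-4.08×10⁻¹⁶, -1.25×10⁻¹⁵, 3.52×10⁻¹⁶) N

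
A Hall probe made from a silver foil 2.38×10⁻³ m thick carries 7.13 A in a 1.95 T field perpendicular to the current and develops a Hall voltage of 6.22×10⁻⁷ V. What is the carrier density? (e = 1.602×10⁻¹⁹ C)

From V_H = IB/(n e t), n = IB/(V_H e t).
n = (7.13)(1.95)/((6.22×10⁻⁷)(1.602×10⁻¹⁹)(2.38×10⁻³)) ≈ 5.86×10²⁸ m⁻³.

n ≈ 5.86×10²⁸ m⁻³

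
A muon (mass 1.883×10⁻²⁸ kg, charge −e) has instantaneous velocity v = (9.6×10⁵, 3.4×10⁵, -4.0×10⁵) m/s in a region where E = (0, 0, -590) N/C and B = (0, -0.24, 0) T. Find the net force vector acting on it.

F ≈ (1.54×10⁻¹⁴, 0, 3.70×10⁻¹⁴) N

v×B = (-9.60×10⁴, 0, -2.30×10⁵) N/C.
E + v×B = (-9.60×10⁴, 0, -2.31×10⁵) N/C.
F = q(E + v×B) = (−1.602×10⁻¹⁹ C)·(-9.60×10⁴, 0, -2.31×10⁵) = (1.54×10⁻¹⁴, 0, 3.70×10⁻¹⁴) N.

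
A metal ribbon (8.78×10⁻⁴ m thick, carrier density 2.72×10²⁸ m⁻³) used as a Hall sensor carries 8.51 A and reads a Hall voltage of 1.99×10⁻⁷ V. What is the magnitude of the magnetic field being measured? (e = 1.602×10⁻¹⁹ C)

B ≈ 0.0895 T

From V_H = IB/(n e t), B = V_H n e t / I.
B = (1.99×10⁻⁷)(2.72×10²⁸)(1.602×10⁻¹⁹)(8.78×10⁻⁴)/8.51 ≈ 0.0895 T.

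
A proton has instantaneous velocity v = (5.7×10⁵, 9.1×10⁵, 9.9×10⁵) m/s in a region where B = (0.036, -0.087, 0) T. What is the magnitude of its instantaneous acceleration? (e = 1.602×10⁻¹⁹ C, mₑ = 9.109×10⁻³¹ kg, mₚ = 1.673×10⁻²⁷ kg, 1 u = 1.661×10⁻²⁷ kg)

|a| ≈ 1.19×10¹³ m/s²

v×B = (8.61×10⁴, 3.56×10⁴, -8.24×10⁴) N/C.
F = q v×B = (1.602×10⁻¹⁹ C)·(8.61×10⁴, 3.56×10⁴, -8.24×10⁴) = (1.38×10⁻¹⁴, 5.71×10⁻¹⁵, -1.32×10⁻¹⁴) N.
|a| = |F|/m = 1.993×10⁻¹⁴/1.673×10⁻²⁷ ≈ 1.19×10¹³ m/s².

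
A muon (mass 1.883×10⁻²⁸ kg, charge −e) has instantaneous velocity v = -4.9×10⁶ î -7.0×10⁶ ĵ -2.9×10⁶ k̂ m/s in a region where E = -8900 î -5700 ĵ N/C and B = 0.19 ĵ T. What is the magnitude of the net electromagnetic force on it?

v×B = (5.51×10⁵, 0, -9.31×10⁵) N/C.
E + v×B = (5.42×10⁵, -5700, -9.31×10⁵) N/C.
F = q(E + v×B) = (−1.602×10⁻¹⁹ C)·(5.42×10⁵, -5700, -9.31×10⁵) = (-8.68×10⁻¹⁴, 9.13×10⁻¹⁶, 1.49×10⁻¹³) N.
|F| = 1.73×10⁻¹³ N.

|F| ≈ 1.73×10⁻¹³ N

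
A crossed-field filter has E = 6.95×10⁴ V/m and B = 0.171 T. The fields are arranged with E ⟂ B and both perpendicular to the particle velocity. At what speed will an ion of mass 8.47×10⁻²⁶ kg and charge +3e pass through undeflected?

Straight-line motion ⇒ electric and magnetic forces cancel, so E = vB.
v = E/B = 6.95×10⁴/0.171 = 4.06×10⁵ m/s.

v = 4.06×10⁵ m/s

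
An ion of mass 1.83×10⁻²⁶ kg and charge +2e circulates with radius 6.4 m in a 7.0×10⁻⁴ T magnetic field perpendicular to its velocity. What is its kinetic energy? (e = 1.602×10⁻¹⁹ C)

v = |q|Br/m, then KE = ½mv² = (qBr)²/(2m).
v = (3.204×10⁻¹⁹)(7.0×10⁻⁴)(6.4)/1.83×10⁻²⁶ ≈ 7.844×10⁴ m/s.
KE = ½(1.83×10⁻²⁶)(7.844×10⁴)² ≈ 5.6×10⁻¹⁷ J.

KE ≈ 5.6×10⁻¹⁷ J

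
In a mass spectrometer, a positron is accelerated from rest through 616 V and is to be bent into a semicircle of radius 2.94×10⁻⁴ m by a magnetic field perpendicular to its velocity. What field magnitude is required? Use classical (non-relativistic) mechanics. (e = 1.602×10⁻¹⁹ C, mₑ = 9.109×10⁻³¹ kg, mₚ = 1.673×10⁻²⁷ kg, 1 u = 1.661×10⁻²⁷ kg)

v = √(2|q|V/m) = √(2·1.602×10⁻¹⁹·616/9.109×10⁻³¹) ≈ 1.472×10⁷ m/s.
B = mv/(|q|r) = (9.109×10⁻³¹)(1.472×10⁷)/((1.602×10⁻¹⁹)(2.94×10⁻⁴)) ≈ 0.285 T.

B ≈ 0.285 T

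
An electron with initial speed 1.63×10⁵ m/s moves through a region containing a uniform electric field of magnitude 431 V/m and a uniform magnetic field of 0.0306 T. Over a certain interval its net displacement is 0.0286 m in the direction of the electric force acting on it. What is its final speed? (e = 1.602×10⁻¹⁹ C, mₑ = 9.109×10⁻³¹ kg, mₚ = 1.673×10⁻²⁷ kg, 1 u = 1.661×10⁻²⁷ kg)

v_f ≈ 2.09×10⁶ m/s

B does no work; ΔKE = |q|E d.
½mv_f² = ½mv₀² + |q|Ed = ½(9.109×10⁻³¹)(1.63×10⁵)² + (1.602×10⁻¹⁹)(431)(0.0286) ≈ 1.210×10⁻²⁰ J + 1.975×10⁻¹⁸ J ≈ 1.987×10⁻¹⁸ J.
v_f = √(2·1.987×10⁻¹⁸/9.109×10⁻³¹) ≈ 2.09×10⁶ m/s.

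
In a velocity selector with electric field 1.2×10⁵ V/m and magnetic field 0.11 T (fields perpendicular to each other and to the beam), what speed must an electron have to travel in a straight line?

For undeflected motion the electric and magnetic forces balance: qE = qvB.
v = E/B = 1.2×10⁵/0.11 = 1.1×10⁶ m/s.
The result is independent of the particle's charge and mass.

v = 1.1×10⁶ m/s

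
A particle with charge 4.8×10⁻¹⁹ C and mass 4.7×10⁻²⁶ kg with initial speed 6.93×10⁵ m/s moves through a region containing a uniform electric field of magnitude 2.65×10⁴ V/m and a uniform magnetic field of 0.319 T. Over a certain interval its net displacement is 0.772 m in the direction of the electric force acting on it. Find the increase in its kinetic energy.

ΔKE ≈ 9.82×10⁻¹⁵ J

The magnetic force is always ⟂ v and does no work; only the electric force changes KE.
ΔKE = F_E · d = |q|E d = (4.8×10⁻¹⁹)(2.65×10⁴)(0.772) ≈ 9.82×10⁻¹⁵ J.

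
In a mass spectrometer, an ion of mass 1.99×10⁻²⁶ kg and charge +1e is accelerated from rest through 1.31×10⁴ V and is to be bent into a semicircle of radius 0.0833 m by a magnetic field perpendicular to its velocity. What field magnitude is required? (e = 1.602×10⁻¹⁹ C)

v = √(2|q|V/m) = √(2·1.602×10⁻¹⁹·1.31×10⁴/1.99×10⁻²⁶) ≈ 4.593×10⁵ m/s.
B = mv/(|q|r) = (1.99×10⁻²⁶)(4.593×10⁵)/((1.602×10⁻¹⁹)(0.0833)) ≈ 0.685 T.

B ≈ 0.685 T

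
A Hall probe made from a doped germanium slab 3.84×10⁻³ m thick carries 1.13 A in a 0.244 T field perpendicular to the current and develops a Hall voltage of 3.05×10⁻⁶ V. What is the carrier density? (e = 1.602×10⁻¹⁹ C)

From V_H = IB/(n e t), n = IB/(V_H e t).
n = (1.13)(0.244)/((3.05×10⁻⁶)(1.602×10⁻¹⁹)(3.84×10⁻³)) ≈ 1.47×10²⁶ m⁻³.

n ≈ 1.47×10²⁶ m⁻³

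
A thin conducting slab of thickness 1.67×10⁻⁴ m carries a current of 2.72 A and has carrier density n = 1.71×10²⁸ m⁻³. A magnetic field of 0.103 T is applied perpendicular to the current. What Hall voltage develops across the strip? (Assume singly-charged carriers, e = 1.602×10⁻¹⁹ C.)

V_H ≈ 6.12×10⁻⁷ V

V_H = IB/(n e t).
V_H = (2.72)(0.103)/((1.71×10²⁸)(1.602×10⁻¹⁹)(1.67×10⁻⁴)) ≈ 6.12×10⁻⁷ V.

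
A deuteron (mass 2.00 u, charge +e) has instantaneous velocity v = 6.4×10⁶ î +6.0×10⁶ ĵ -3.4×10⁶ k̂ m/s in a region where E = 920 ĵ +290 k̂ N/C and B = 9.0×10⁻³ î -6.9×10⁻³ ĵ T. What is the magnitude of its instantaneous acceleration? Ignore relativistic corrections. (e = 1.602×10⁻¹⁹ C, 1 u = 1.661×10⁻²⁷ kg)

v×B = (-2.35×10⁴, -3.06×10⁴, -9.82×10⁴) N/C.
E + v×B = (-2.35×10⁴, -2.97×10⁴, -9.79×10⁴) N/C.
F = q(E + v×B) = (1.602×10⁻¹⁹ C)·(-2.35×10⁴, -2.97×10⁴, -9.79×10⁴) = (-3.76×10⁻¹⁵, -4.75×10⁻¹⁵, -1.57×10⁻¹⁴) N.
|a| = |F|/m = 1.681×10⁻¹⁴/3.322×10⁻²⁷ ≈ 5.06×10¹² m/s².

|a| ≈ 5.06×10¹² m/s²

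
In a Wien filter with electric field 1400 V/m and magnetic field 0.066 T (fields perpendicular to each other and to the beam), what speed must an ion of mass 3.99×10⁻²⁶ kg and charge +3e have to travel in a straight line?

v = 2.1×10⁴ m/s

Zero net Lorentz force requires |qE| = |q v×B|, i.e. E = vB.
v = E/B = 1400/0.066 = 2.1×10⁴ m/s.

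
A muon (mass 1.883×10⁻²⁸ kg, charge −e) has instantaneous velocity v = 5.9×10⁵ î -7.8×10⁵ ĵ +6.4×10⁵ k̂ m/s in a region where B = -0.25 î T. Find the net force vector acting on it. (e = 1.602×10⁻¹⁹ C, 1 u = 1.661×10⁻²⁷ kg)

F ≈ (0, 2.56×10⁻¹⁴, 3.12×10⁻¹⁴) N

v×B = (0, -1.60×10⁵, -1.95×10⁵) N/C.
F = q v×B = (−1.602×10⁻¹⁹ C)·(0, -1.60×10⁵, -1.95×10⁵) = (0, 2.56×10⁻¹⁴, 3.12×10⁻¹⁴) N.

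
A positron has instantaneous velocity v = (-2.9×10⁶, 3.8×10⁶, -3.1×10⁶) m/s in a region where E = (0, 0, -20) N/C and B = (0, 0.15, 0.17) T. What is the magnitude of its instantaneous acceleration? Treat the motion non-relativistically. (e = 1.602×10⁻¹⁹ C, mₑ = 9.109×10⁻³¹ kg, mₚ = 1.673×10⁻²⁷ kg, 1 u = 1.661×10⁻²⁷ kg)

v×B = (1.11×10⁶, 4.93×10⁵, -4.35×10⁵) N/C.
E + v×B = (1.11×10⁶, 4.93×10⁵, -4.35×10⁵) N/C.
F = q(E + v×B) = (1.602×10⁻¹⁹ C)·(1.11×10⁶, 4.93×10⁵, -4.35×10⁵) = (1.78×10⁻¹³, 7.90×10⁻¹⁴, -6.97×10⁻¹⁴) N.
|a| = |F|/m = 2.068×10⁻¹³/9.109×10⁻³¹ ≈ 2.27×10¹⁷ m/s².

|a| ≈ 2.27×10¹⁷ m/s²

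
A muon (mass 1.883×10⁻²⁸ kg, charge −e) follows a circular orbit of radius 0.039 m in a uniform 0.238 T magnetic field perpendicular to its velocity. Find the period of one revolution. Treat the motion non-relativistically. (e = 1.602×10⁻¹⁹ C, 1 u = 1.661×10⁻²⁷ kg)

The cyclotron period depends only on m, q, B: T = 2πm/(|q|B).
T = 2π(1.883×10⁻²⁸)/((1.602×10⁻¹⁹)(0.238)) ≈ 3.10×10⁻⁸ s.

T ≈ 3.10×10⁻⁸ s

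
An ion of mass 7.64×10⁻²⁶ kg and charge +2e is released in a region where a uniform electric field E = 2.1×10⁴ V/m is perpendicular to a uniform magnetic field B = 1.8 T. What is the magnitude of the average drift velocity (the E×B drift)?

The E×B drift speed is v_d = E/B.
v_d = 2.1×10⁴/1.8 = 1.2×10⁴ m/s.

v_d ≈ 1.2×10⁴ m/s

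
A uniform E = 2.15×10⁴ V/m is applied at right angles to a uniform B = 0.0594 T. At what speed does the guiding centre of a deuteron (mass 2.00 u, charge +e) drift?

In crossed fields the guiding centre drifts at v_d = |E×B|/B² = E/B, independent of charge and mass.
v_d = 2.15×10⁴/0.0594 = 3.62×10⁵ m/s.

v_d ≈ 3.62×10⁵ m/s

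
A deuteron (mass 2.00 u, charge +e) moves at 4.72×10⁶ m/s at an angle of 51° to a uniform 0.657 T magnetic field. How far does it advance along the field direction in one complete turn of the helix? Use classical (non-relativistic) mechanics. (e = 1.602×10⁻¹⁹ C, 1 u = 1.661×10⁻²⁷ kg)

v∥ = v cosθ = 4.72×10⁶·cos51° ≈ 2.970×10⁶ m/s.
T = 2πm/(|q|B) = 2π(3.322×10⁻²⁷)/((1.602×10⁻¹⁹)(0.657)) ≈ 1.983×10⁻⁷ s.
pitch = v∥ T = (2.970×10⁶)(1.983×10⁻⁷) ≈ 0.589 m.

p ≈ 0.589 m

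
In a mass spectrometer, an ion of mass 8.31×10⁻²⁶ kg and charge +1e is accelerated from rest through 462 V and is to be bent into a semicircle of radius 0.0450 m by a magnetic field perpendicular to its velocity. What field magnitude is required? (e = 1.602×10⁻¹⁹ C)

v = √(2|q|V/m) = √(2·1.602×10⁻¹⁹·462/8.31×10⁻²⁶) ≈ 4.221×10⁴ m/s.
B = mv/(|q|r) = (8.31×10⁻²⁶)(4.221×10⁴)/((1.602×10⁻¹⁹)(0.0450)) ≈ 0.487 T.

B ≈ 0.487 T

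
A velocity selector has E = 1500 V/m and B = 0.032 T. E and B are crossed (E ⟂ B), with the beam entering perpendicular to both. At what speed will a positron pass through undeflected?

v = 4.7×10⁴ m/s

Zero net Lorentz force requires |qE| = |q v×B|, i.e. E = vB.
v = E/B = 1500/0.032 = 4.7×10⁴ m/s.
The result is independent of the particle's charge and mass.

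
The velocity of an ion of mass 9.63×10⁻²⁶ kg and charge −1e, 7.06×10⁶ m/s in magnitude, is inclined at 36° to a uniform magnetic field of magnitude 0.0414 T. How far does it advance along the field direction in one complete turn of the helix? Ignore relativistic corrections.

v∥ = v cosθ = 7.06×10⁶·cos36° ≈ 5.712×10⁶ m/s.
T = 2πm/(|q|B) = 2π(9.63×10⁻²⁶)/((1.602×10⁻¹⁹)(0.0414)) ≈ 9.123×10⁻⁵ s.
pitch = v∥ T = (5.712×10⁶)(9.123×10⁻⁵) ≈ 521 m.

p ≈ 521 m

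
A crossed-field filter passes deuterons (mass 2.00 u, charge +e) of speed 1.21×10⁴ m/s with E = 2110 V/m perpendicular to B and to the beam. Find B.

B = 0.174 T

Balance of forces in the selector: qE = qvB ⇒ B = E/v.
B = 2110/1.21×10⁴ = 0.174 T.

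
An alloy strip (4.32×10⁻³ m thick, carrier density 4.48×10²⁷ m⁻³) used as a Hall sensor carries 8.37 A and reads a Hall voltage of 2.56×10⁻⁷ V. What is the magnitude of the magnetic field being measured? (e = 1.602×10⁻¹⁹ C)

B ≈ 0.0948 T

From V_H = IB/(n e t), B = V_H n e t / I.
B = (2.56×10⁻⁷)(4.48×10²⁷)(1.602×10⁻¹⁹)(4.32×10⁻³)/8.37 ≈ 0.0948 T.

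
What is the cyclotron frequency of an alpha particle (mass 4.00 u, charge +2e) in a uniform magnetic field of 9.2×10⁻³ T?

f ≈ 7.1×10⁴ Hz

f = |q|B/(2πm).
f = (3.204×10⁻¹⁹)(9.2×10⁻³)/(2π·6.644×10⁻²⁷) ≈ 7.1×10⁴ Hz.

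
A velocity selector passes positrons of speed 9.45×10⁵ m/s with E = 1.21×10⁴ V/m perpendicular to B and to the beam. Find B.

Balance of forces in the selector: qE = qvB ⇒ B = E/v.
B = 1.21×10⁴/9.45×10⁵ = 0.0128 T.

B = 0.0128 T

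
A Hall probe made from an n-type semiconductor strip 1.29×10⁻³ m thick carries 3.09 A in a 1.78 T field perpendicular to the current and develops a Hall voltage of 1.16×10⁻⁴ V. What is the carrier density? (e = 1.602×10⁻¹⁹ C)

From V_H = IB/(n e t), n = IB/(V_H e t).
n = (3.09)(1.78)/((1.16×10⁻⁴)(1.602×10⁻¹⁹)(1.29×10⁻³)) ≈ 2.29×10²⁶ m⁻³.

n ≈ 2.29×10²⁶ m⁻³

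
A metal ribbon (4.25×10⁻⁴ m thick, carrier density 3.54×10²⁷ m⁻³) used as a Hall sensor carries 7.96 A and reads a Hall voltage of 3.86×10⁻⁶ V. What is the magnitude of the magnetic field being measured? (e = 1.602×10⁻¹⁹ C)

From V_H = IB/(n e t), B = V_H n e t / I.
B = (3.86×10⁻⁶)(3.54×10²⁷)(1.602×10⁻¹⁹)(4.25×10⁻⁴)/7.96 ≈ 0.117 T.

B ≈ 0.117 T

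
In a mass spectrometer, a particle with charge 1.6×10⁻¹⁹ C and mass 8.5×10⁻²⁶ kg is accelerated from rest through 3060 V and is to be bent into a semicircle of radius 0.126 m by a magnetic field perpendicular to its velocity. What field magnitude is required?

v = √(2|q|V/m) = √(2·1.6×10⁻¹⁹·3060/8.5×10⁻²⁶) ≈ 1.073×10⁵ m/s.
B = mv/(|q|r) = (8.5×10⁻²⁶)(1.073×10⁵)/((1.6×10⁻¹⁹)(0.126)) ≈ 0.453 T.

B ≈ 0.453 T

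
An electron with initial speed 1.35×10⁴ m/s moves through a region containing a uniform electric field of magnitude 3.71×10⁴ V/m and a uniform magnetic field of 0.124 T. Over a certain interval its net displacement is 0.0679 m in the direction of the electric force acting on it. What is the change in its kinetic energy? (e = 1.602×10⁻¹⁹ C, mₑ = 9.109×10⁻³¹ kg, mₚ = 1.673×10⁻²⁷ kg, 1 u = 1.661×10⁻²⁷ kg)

ΔKE ≈ 4.04×10⁻¹⁶ J

The magnetic force is always ⟂ v and does no work; only the electric force changes KE.
ΔKE = F_E · d = |q|E d = (1.602×10⁻¹⁹)(3.71×10⁴)(0.0679) ≈ 4.04×10⁻¹⁶ J.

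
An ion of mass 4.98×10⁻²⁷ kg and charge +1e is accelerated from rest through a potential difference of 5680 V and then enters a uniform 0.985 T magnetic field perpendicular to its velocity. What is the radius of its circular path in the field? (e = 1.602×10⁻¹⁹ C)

r ≈ 0.0191 m

Acceleration: |q|V = ½mv² ⇒ v = √(2|q|V/m) = √(2·1.602×10⁻¹⁹·5680/4.98×10⁻²⁷) ≈ 6.045×10⁵ m/s.
In the field: r = mv/(|q|B) = (4.98×10⁻²⁷)(6.045×10⁵)/((1.602×10⁻¹⁹)(0.985)) ≈ 0.0191 m.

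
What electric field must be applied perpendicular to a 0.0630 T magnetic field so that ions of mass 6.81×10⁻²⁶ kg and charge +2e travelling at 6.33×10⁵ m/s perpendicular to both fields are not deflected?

E = 3.99×10⁴ V/m

For straight-line motion qE = qvB, so E = vB.
E = 6.33×10⁵ × 0.0630 = 3.99×10⁴ V/m.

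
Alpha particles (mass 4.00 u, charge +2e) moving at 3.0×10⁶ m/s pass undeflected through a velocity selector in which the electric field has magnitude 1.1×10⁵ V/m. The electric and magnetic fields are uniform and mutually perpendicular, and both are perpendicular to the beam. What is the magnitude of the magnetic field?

Balance of forces in the selector: qE = qvB ⇒ B = E/v.
B = 1.1×10⁵/3.0×10⁶ = 0.037 T.

B = 0.037 T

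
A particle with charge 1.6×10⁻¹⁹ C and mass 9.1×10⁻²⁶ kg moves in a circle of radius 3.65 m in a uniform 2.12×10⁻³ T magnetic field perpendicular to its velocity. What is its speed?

v ≈ 1.36×10⁴ m/s

From |q|vB = mv²/r, v = |q|Br/m.
v = (1.6×10⁻¹⁹)(2.12×10⁻³)(3.65)/9.1×10⁻²⁶ ≈ 1.36×10⁴ m/s.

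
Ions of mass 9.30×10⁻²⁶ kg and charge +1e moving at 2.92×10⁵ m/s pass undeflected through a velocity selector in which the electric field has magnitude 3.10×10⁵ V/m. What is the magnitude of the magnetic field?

Balance of forces in the selector: qE = qvB ⇒ B = E/v.
B = 3.10×10⁵/2.92×10⁵ = 1.06 T.

B = 1.06 T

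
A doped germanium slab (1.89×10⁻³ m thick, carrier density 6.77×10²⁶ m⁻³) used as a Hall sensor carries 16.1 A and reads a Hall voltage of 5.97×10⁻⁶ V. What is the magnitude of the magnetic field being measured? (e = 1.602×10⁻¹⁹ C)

B ≈ 0.0760 T

From V_H = IB/(n e t), B = V_H n e t / I.
B = (5.97×10⁻⁶)(6.77×10²⁶)(1.602×10⁻¹⁹)(1.89×10⁻³)/16.1 ≈ 0.0760 T.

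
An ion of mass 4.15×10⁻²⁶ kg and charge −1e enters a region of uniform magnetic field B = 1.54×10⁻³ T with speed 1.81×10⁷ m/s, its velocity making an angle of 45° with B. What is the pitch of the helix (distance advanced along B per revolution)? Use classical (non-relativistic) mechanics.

v∥ = v cosθ = 1.81×10⁷·cos45° ≈ 1.280×10⁷ m/s.
T = 2πm/(|q|B) = 2π(4.15×10⁻²⁶)/((1.602×10⁻¹⁹)(1.54×10⁻³)) ≈ 1.057×10⁻³ s.
pitch = v∥ T = (1.280×10⁷)(1.057×10⁻³) ≈ 1.35×10⁴ m.

p ≈ 1.35×10⁴ m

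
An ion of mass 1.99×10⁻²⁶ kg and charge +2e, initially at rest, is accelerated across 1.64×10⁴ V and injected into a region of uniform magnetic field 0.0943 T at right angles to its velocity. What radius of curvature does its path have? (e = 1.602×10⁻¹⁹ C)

Acceleration: |q|V = ½mv² ⇒ v = √(2|q|V/m) = √(2·3.204×10⁻¹⁹·1.64×10⁴/1.99×10⁻²⁶) ≈ 7.267×10⁵ m/s.
In the field: r = mv/(|q|B) = (1.99×10⁻²⁶)(7.267×10⁵)/((3.204×10⁻¹⁹)(0.0943)) ≈ 0.479 m.

r ≈ 0.479 m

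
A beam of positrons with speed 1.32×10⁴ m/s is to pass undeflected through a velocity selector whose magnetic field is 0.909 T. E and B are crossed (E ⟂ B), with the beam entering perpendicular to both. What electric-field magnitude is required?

E = 1.20×10⁴ V/m

For straight-line motion qE = qvB, so E = vB.
E = 1.32×10⁴ × 0.909 = 1.20×10⁴ V/m.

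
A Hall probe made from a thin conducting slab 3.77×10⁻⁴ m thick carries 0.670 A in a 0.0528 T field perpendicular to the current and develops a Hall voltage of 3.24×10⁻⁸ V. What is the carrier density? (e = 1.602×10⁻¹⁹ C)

From V_H = IB/(n e t), n = IB/(V_H e t).
n = (0.670)(0.0528)/((3.24×10⁻⁸)(1.602×10⁻¹⁹)(3.77×10⁻⁴)) ≈ 1.81×10²⁸ m⁻³.

n ≈ 1.81×10²⁸ m⁻³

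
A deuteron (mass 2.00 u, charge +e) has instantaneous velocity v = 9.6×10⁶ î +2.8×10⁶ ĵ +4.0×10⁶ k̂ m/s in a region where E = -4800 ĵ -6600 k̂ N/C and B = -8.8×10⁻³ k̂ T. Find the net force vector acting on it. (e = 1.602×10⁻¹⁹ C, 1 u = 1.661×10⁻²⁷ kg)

F ≈ (-3.95×10⁻¹⁵, 1.28×10⁻¹⁴, -1.06×10⁻¹⁵) N

v×B = (-2.46×10⁴, 8.45×10⁴, 0) N/C.
E + v×B = (-2.46×10⁴, 7.97×10⁴, -6600) N/C.
F = q(E + v×B) = (1.602×10⁻¹⁹ C)·(-2.46×10⁴, 7.97×10⁴, -6600) = (-3.95×10⁻¹⁵, 1.28×10⁻¹⁴, -1.06×10⁻¹⁵) N.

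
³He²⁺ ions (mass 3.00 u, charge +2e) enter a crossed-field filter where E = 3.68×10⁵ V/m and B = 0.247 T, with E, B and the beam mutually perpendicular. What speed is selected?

v = 1.49×10⁶ m/s

For undeflected motion the electric and magnetic forces balance: qE = qvB.
v = E/B = 3.68×10⁵/0.247 = 1.49×10⁶ m/s.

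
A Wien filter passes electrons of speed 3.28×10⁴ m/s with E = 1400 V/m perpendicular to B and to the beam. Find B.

B = 0.0427 T

Balance of forces in the selector: qE = qvB ⇒ B = E/v.
B = 1400/3.28×10⁴ = 0.0427 T.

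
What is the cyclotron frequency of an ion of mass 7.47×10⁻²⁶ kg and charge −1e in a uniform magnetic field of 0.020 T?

f ≈ 6800 Hz

f = |q|B/(2πm).
f = (1.602×10⁻¹⁹)(0.020)/(2π·7.47×10⁻²⁶) ≈ 6800 Hz.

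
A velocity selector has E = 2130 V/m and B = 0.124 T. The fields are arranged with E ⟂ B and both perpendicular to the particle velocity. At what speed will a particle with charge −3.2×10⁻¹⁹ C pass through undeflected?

v = 1.72×10⁴ m/s

Zero net Lorentz force requires |qE| = |q v×B|, i.e. E = vB.
v = E/B = 2130/0.124 = 1.72×10⁴ m/s.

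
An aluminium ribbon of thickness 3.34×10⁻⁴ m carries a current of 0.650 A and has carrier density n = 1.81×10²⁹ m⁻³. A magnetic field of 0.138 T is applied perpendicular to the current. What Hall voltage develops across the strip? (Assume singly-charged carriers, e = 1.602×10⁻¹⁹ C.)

V_H = IB/(n e t).
V_H = (0.650)(0.138)/((1.81×10²⁹)(1.602×10⁻¹⁹)(3.34×10⁻⁴)) ≈ 9.26×10⁻⁹ V.

V_H ≈ 9.26×10⁻⁹ V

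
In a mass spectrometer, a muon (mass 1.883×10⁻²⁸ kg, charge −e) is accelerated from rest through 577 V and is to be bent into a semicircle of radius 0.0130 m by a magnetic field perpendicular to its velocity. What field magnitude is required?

B ≈ 0.0896 T

v = √(2|q|V/m) = √(2·1.602×10⁻¹⁹·577/1.883×10⁻²⁸) ≈ 9.909×10⁵ m/s.
B = mv/(|q|r) = (1.883×10⁻²⁸)(9.909×10⁵)/((1.602×10⁻¹⁹)(0.0130)) ≈ 0.0896 T.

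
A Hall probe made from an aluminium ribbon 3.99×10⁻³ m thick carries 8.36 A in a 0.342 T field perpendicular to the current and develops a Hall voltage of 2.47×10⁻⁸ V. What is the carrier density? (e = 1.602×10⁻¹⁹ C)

From V_H = IB/(n e t), n = IB/(V_H e t).
n = (8.36)(0.342)/((2.47×10⁻⁸)(1.602×10⁻¹⁹)(3.99×10⁻³)) ≈ 1.81×10²⁹ m⁻³.

n ≈ 1.81×10²⁹ m⁻³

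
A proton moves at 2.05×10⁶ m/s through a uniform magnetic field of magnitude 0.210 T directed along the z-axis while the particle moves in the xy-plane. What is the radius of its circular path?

r ≈ 0.102 m

The magnetic force provides the centripetal force: |q|vB = mv²/r.
r = mv/(|q|B) = (1.673×10⁻²⁷)(2.05×10⁶)/((1.602×10⁻¹⁹)(0.210)) ≈ 0.102 m.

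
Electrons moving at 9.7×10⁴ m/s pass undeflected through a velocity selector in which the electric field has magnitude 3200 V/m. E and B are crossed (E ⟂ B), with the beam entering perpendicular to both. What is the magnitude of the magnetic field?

B = 0.033 T

Balance of forces in the selector: qE = qvB ⇒ B = E/v.
B = 3200/9.7×10⁴ = 0.033 T.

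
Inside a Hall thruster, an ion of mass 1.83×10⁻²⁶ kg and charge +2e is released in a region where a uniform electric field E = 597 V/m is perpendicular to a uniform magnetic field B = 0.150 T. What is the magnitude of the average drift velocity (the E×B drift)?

v_d ≈ 3980 m/s

The steady drift has the magnetic force balancing the electric force, so v_d = E/B.
v_d = 597/0.150 = 3980 m/s.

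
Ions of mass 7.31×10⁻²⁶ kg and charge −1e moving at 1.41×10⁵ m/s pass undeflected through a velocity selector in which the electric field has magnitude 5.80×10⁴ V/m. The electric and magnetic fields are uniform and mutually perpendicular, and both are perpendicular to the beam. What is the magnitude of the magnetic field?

B = 0.411 T

Balance of forces in the selector: qE = qvB ⇒ B = E/v.
B = 5.80×10⁴/1.41×10⁵ = 0.411 T.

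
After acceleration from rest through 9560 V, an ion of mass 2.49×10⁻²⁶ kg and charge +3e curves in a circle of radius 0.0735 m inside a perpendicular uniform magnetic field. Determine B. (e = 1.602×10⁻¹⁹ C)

B ≈ 0.428 T

v = √(2|q|V/m) = √(2·4.806×10⁻¹⁹·9560/2.49×10⁻²⁶) ≈ 6.075×10⁵ m/s.
B = mv/(|q|r) = (2.49×10⁻²⁶)(6.075×10⁵)/((4.806×10⁻¹⁹)(0.0735)) ≈ 0.428 T.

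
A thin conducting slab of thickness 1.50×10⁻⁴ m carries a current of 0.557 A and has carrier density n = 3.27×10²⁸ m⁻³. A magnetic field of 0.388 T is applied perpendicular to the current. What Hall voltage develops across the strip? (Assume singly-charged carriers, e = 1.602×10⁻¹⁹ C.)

V_H = IB/(n e t).
V_H = (0.557)(0.388)/((3.27×10²⁸)(1.602×10⁻¹⁹)(1.50×10⁻⁴)) ≈ 2.75×10⁻⁷ V.

V_H ≈ 2.75×10⁻⁷ V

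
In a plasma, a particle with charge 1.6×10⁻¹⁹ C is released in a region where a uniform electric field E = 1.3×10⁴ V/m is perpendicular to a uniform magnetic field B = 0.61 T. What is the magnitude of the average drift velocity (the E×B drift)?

v_d ≈ 2.1×10⁴ m/s

The E×B drift speed is v_d = E/B.
v_d = 1.3×10⁴/0.61 = 2.1×10⁴ m/s.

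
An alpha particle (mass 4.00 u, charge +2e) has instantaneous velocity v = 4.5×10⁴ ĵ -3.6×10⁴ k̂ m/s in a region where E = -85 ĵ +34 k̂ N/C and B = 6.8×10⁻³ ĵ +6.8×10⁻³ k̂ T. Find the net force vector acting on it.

F ≈ (1.76×10⁻¹⁶, -2.72×10⁻¹⁷, 1.09×10⁻¹⁷) N

v×B = (551, 0, 0) N/C.
E + v×B = (551, -85.0, 34.0) N/C.
F = q(E + v×B) = (3.204×10⁻¹⁹ C)·(551, -85.0, 34.0) = (1.76×10⁻¹⁶, -2.72×10⁻¹⁷, 1.09×10⁻¹⁷) N.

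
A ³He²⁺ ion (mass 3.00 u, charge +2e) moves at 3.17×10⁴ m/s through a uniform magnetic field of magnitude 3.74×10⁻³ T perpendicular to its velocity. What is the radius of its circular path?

r ≈ 0.132 m

The magnetic force provides the centripetal force: |q|vB = mv²/r.
r = mv/(|q|B) = (4.983×10⁻²⁷)(3.17×10⁴)/((3.204×10⁻¹⁹)(3.74×10⁻³)) ≈ 0.132 m.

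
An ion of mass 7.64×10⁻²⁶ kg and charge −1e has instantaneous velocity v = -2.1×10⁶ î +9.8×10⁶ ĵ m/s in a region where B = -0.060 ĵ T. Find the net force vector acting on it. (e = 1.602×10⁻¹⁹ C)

v×B = (0, 0, 1.26×10⁵) N/C.
F = q v×B = (−1.602×10⁻¹⁹ C)·(0, 0, 1.26×10⁵) = (0, 0, -2.02×10⁻¹⁴) N.

F ≈ (0, 0, -2.02×10⁻¹⁴) N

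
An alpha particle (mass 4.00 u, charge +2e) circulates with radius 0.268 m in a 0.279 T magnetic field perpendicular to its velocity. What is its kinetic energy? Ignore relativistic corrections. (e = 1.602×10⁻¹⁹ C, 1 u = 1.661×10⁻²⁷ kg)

KE ≈ 4.32×10⁻¹⁴ J

v = |q|Br/m, then KE = ½mv² = (qBr)²/(2m).
v = (3.204×10⁻¹⁹)(0.279)(0.268)/6.644×10⁻²⁷ ≈ 3.606×10⁶ m/s.
KE = ½(6.644×10⁻²⁷)(3.606×10⁶)² ≈ 4.32×10⁻¹⁴ J.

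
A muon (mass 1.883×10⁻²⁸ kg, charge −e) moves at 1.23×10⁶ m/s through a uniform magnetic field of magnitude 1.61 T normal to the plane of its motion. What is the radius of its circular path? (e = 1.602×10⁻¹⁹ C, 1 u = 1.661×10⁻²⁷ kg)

The magnetic force provides the centripetal force: |q|vB = mv²/r.
r = mv/(|q|B) = (1.883×10⁻²⁸)(1.23×10⁶)/((1.602×10⁻¹⁹)(1.61)) ≈ 8.98×10⁻⁴ m.

r ≈ 8.98×10⁻⁴ m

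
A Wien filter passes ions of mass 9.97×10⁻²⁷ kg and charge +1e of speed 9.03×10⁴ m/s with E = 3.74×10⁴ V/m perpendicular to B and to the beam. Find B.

Balance of forces in the selector: qE = qvB ⇒ B = E/v.
B = 3.74×10⁴/9.03×10⁴ = 0.414 T.

B = 0.414 T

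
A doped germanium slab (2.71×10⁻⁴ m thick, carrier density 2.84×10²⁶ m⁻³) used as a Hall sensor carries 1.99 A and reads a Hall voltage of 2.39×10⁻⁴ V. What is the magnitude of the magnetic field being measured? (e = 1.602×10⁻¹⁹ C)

B ≈ 1.48 T

From V_H = IB/(n e t), B = V_H n e t / I.
B = (2.39×10⁻⁴)(2.84×10²⁶)(1.602×10⁻¹⁹)(2.71×10⁻⁴)/1.99 ≈ 1.48 T.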